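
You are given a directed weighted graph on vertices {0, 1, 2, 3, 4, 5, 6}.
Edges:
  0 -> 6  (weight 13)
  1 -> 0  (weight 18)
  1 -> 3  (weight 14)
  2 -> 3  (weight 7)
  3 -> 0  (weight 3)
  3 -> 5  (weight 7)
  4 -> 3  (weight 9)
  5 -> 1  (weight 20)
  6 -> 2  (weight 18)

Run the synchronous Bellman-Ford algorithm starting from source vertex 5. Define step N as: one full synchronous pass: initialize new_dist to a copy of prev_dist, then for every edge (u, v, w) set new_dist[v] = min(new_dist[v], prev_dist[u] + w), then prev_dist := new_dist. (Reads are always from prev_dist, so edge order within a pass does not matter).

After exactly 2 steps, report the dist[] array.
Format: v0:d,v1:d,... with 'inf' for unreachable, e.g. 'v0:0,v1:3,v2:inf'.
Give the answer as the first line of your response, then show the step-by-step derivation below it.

v0:38,v1:20,v2:inf,v3:34,v4:inf,v5:0,v6:inf

step 1: dist = v0:inf,v1:20,v2:inf,v3:inf,v4:inf,v5:0,v6:inf
step 2: dist = v0:38,v1:20,v2:inf,v3:34,v4:inf,v5:0,v6:inf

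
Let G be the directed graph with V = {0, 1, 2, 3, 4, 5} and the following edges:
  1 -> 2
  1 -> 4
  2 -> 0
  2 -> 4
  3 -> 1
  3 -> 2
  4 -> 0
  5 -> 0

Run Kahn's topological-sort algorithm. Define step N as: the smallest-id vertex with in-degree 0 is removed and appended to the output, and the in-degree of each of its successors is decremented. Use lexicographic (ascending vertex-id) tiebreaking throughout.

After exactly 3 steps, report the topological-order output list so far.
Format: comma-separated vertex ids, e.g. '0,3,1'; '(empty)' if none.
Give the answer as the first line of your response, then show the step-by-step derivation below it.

3,1,2

step 1: output 3; order=[3]; indeg=(3,0,1,0,2,0)
step 2: output 1; order=[3,1]; indeg=(3,0,0,0,1,0)
step 3: output 2; order=[3,1,2]; indeg=(2,0,0,0,0,0)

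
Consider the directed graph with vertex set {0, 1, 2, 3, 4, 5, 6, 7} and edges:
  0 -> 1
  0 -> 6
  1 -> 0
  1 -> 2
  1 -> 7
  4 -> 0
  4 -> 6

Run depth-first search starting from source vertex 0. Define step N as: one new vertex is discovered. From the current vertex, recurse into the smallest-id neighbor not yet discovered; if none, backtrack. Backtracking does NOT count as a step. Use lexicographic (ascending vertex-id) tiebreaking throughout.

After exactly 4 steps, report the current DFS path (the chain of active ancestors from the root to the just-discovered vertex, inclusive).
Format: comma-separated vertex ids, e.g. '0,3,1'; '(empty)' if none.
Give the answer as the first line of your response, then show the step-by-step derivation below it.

0,1,7

step 1: discover 0; path=0; order=0
step 2: discover 1; path=0>1; order=0,1
step 3: discover 2; path=0>1>2; order=0,1,2
step 4: discover 7; path=0>1>7; order=0,1,2,7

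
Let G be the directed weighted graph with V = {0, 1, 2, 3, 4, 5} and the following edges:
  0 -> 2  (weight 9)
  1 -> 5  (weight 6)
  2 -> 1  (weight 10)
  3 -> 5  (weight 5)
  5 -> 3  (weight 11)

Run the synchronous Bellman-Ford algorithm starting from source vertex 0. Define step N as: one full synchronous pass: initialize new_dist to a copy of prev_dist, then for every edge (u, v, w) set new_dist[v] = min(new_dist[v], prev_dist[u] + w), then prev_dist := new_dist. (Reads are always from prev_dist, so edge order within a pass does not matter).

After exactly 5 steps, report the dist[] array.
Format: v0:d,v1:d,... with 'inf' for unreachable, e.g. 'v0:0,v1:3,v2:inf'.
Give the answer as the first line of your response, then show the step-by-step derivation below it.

v0:0,v1:19,v2:9,v3:36,v4:inf,v5:25

step 1: dist = v0:0,v1:inf,v2:9,v3:inf,v4:inf,v5:inf
step 2: dist = v0:0,v1:19,v2:9,v3:inf,v4:inf,v5:inf
step 3: dist = v0:0,v1:19,v2:9,v3:inf,v4:inf,v5:25
step 4: dist = v0:0,v1:19,v2:9,v3:36,v4:inf,v5:25
step 5: dist = v0:0,v1:19,v2:9,v3:36,v4:inf,v5:25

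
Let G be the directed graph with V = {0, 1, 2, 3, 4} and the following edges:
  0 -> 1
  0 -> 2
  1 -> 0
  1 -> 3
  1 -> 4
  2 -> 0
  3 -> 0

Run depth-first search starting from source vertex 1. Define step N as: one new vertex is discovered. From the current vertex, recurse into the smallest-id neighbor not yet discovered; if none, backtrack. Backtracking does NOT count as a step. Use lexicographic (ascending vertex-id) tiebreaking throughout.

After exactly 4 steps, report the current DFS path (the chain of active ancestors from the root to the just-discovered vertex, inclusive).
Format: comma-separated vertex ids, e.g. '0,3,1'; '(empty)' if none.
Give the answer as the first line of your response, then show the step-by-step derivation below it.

1,3

step 1: discover 1; path=1; order=1
step 2: discover 0; path=1>0; order=1,0
step 3: discover 2; path=1>0>2; order=1,0,2
step 4: discover 3; path=1>3; order=1,0,2,3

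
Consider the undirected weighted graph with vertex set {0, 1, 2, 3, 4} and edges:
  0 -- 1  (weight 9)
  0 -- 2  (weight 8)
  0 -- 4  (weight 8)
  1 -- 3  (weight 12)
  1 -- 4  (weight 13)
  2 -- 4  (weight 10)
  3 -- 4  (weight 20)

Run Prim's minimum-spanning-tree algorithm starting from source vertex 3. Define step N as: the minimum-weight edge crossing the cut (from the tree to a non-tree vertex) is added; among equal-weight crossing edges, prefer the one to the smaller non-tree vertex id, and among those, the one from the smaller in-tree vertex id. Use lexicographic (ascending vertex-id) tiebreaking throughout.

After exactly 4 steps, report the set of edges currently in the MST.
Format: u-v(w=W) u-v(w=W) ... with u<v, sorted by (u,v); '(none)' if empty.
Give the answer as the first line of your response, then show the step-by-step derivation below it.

0-1(w=9) 0-2(w=8) 0-4(w=8) 1-3(w=12)

step 1: add edge 1-3 (w=12); MST = {1-3(w=12)}
step 2: add edge 0-1 (w=9); MST = {0-1(w=9) 1-3(w=12)}
step 3: add edge 0-2 (w=8); MST = {0-1(w=9) 0-2(w=8) 1-3(w=12)}
step 4: add edge 0-4 (w=8); MST = {0-1(w=9) 0-2(w=8) 0-4(w=8) 1-3(w=12)}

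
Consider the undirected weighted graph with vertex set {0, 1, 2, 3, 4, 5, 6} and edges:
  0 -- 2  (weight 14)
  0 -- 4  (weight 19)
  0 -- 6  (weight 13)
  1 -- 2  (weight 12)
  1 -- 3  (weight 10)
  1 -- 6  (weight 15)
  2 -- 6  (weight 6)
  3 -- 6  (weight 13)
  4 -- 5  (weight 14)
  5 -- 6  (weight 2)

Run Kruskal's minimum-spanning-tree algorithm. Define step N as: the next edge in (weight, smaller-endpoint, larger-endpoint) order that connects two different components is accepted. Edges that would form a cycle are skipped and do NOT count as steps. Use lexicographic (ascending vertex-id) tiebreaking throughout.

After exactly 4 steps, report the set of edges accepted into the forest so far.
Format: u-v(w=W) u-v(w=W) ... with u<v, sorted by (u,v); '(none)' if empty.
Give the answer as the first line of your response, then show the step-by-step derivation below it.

1-2(w=12) 1-3(w=10) 2-6(w=6) 5-6(w=2)

step 1: add edge 5-6 (w=2); MST = {5-6(w=2)}
step 2: add edge 2-6 (w=6); MST = {2-6(w=6) 5-6(w=2)}
step 3: add edge 1-3 (w=10); MST = {1-3(w=10) 2-6(w=6) 5-6(w=2)}
step 4: add edge 1-2 (w=12); MST = {1-2(w=12) 1-3(w=10) 2-6(w=6) 5-6(w=2)}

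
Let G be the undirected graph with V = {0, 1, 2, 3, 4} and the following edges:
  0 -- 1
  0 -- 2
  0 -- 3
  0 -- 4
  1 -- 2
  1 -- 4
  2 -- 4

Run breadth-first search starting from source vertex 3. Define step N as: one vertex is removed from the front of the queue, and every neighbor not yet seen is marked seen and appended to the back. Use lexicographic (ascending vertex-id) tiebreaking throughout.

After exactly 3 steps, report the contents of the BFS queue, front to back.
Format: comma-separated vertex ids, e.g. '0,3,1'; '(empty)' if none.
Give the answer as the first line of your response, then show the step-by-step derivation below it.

2,4

step 1: dequeue 3; queue=[0]; order=3
step 2: dequeue 0; queue=[1,2,4]; order=3,0
step 3: dequeue 1; queue=[2,4]; order=3,0,1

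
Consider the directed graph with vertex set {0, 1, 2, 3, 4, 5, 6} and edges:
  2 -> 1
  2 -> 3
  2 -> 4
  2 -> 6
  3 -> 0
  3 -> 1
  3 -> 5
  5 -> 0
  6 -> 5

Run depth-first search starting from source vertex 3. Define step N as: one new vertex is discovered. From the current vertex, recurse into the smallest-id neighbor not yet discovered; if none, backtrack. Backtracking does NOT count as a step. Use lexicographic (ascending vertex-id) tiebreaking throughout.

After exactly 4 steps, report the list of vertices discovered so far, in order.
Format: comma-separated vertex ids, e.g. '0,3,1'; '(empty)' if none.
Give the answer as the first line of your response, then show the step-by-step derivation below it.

3,0,1,5

step 1: discover 3; path=3; order=3
step 2: discover 0; path=3>0; order=3,0
step 3: discover 1; path=3>1; order=3,0,1
step 4: discover 5; path=3>5; order=3,0,1,5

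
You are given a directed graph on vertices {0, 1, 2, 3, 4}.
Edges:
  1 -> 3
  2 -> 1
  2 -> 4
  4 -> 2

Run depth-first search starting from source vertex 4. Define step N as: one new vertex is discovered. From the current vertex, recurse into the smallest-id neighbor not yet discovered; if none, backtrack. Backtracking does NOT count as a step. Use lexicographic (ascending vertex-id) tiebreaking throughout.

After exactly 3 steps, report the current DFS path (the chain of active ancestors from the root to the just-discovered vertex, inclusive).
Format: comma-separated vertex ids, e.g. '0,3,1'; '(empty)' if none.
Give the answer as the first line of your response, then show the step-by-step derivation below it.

4,2,1

step 1: discover 4; path=4; order=4
step 2: discover 2; path=4>2; order=4,2
step 3: discover 1; path=4>2>1; order=4,2,1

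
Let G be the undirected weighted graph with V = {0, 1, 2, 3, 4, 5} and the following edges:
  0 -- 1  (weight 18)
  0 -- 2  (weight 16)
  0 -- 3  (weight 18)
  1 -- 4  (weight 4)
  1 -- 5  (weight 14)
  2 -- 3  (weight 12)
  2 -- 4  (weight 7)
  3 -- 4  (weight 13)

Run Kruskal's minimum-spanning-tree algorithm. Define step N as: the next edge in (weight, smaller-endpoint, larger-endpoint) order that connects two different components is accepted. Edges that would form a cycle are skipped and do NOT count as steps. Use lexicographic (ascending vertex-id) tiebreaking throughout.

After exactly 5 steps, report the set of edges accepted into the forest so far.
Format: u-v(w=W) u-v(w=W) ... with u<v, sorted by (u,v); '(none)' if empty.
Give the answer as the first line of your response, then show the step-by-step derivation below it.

0-2(w=16) 1-4(w=4) 1-5(w=14) 2-3(w=12) 2-4(w=7)

step 1: add edge 1-4 (w=4); MST = {1-4(w=4)}
step 2: add edge 2-4 (w=7); MST = {1-4(w=4) 2-4(w=7)}
step 3: add edge 2-3 (w=12); MST = {1-4(w=4) 2-3(w=12) 2-4(w=7)}
step 4: add edge 1-5 (w=14); MST = {1-4(w=4) 1-5(w=14) 2-3(w=12) 2-4(w=7)}
step 5: add edge 0-2 (w=16); MST = {0-2(w=16) 1-4(w=4) 1-5(w=14) 2-3(w=12) 2-4(w=7)}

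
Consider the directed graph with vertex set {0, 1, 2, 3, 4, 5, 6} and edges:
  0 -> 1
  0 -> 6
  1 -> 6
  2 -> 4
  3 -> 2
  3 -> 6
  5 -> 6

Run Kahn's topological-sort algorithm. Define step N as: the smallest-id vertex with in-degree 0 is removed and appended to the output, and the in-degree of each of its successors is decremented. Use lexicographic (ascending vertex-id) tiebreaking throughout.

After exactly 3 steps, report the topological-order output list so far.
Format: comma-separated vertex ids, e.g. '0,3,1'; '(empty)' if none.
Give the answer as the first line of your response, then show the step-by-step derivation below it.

0,1,3

step 1: output 0; order=[0]; indeg=(0,0,1,0,1,0,3)
step 2: output 1; order=[0,1]; indeg=(0,0,1,0,1,0,2)
step 3: output 3; order=[0,1,3]; indeg=(0,0,0,0,1,0,1)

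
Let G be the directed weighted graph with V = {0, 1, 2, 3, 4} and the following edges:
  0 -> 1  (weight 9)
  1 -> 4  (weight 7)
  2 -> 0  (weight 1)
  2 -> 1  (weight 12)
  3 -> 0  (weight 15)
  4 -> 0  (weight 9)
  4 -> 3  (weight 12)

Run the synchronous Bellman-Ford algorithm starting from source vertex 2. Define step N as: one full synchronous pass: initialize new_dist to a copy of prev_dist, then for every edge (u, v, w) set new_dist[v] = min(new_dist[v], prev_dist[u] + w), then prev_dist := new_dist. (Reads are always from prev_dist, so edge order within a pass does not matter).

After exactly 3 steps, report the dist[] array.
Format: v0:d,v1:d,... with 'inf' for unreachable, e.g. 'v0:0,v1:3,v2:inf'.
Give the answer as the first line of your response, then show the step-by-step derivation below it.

v0:1,v1:10,v2:0,v3:31,v4:17

step 1: dist = v0:1,v1:12,v2:0,v3:inf,v4:inf
step 2: dist = v0:1,v1:10,v2:0,v3:inf,v4:19
step 3: dist = v0:1,v1:10,v2:0,v3:31,v4:17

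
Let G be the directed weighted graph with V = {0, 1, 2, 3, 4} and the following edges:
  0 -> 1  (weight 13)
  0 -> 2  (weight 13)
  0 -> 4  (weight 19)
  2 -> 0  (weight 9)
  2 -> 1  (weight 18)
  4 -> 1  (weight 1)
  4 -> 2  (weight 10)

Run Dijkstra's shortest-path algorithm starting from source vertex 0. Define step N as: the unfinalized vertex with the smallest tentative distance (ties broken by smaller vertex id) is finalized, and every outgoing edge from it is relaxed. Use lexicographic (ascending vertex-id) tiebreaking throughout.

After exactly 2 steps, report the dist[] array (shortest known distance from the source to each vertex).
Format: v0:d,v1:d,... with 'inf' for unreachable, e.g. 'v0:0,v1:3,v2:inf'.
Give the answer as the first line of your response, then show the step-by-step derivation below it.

v0:0,v1:13,v2:13,v3:inf,v4:19

step 1: dist = v0:0,v1:13,v2:13,v3:inf,v4:19
step 2: dist = v0:0,v1:13,v2:13,v3:inf,v4:19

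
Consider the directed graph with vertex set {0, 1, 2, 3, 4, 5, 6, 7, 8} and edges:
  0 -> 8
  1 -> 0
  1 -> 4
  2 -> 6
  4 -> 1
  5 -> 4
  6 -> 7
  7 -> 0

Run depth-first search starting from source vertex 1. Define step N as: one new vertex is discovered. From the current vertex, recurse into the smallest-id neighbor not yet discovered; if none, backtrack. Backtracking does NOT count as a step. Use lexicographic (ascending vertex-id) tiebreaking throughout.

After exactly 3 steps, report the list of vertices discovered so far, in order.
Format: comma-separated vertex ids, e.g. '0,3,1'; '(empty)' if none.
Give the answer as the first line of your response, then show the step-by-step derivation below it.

1,0,8

step 1: discover 1; path=1; order=1
step 2: discover 0; path=1>0; order=1,0
step 3: discover 8; path=1>0>8; order=1,0,8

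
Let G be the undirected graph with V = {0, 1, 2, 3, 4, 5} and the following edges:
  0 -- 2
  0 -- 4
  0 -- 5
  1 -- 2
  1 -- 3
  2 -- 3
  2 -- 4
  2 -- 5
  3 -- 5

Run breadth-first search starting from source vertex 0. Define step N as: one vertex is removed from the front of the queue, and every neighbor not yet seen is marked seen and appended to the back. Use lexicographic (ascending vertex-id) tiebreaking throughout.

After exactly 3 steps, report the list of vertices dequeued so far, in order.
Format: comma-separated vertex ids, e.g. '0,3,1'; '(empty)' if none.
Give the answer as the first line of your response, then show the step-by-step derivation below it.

0,2,4

step 1: dequeue 0; queue=[2,4,5]; order=0
step 2: dequeue 2; queue=[4,5,1,3]; order=0,2
step 3: dequeue 4; queue=[5,1,3]; order=0,2,4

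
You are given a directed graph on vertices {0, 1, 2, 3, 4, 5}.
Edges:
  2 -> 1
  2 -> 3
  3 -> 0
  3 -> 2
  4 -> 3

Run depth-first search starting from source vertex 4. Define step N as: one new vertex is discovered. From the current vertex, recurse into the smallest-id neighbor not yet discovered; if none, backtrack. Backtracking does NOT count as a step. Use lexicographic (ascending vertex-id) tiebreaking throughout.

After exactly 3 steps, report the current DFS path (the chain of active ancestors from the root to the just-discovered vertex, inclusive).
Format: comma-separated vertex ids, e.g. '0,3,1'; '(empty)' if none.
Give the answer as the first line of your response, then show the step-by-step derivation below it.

4,3,0

step 1: discover 4; path=4; order=4
step 2: discover 3; path=4>3; order=4,3
step 3: discover 0; path=4>3>0; order=4,3,0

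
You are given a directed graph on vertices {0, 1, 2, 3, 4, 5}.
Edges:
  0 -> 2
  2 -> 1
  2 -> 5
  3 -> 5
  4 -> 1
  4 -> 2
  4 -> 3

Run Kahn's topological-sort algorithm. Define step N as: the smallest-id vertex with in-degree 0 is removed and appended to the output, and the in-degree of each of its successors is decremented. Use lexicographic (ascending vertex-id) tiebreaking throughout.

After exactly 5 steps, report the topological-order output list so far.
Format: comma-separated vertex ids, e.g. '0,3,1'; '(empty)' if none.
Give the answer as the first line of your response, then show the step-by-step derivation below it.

0,4,2,1,3

step 1: output 0; order=[0]; indeg=(0,2,1,1,0,2)
step 2: output 4; order=[0,4]; indeg=(0,1,0,0,0,2)
step 3: output 2; order=[0,4,2]; indeg=(0,0,0,0,0,1)
step 4: output 1; order=[0,4,2,1]; indeg=(0,0,0,0,0,1)
step 5: output 3; order=[0,4,2,1,3]; indeg=(0,0,0,0,0,0)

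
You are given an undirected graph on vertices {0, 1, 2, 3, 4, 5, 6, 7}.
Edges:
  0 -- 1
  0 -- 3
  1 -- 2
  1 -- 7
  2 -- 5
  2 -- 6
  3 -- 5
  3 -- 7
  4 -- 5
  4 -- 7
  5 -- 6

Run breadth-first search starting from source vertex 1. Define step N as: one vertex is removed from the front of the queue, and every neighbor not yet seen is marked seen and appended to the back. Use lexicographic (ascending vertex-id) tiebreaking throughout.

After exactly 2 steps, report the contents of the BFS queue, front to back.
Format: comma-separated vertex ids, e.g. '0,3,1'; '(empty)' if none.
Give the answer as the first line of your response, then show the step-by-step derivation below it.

2,7,3

step 1: dequeue 1; queue=[0,2,7]; order=1
step 2: dequeue 0; queue=[2,7,3]; order=1,0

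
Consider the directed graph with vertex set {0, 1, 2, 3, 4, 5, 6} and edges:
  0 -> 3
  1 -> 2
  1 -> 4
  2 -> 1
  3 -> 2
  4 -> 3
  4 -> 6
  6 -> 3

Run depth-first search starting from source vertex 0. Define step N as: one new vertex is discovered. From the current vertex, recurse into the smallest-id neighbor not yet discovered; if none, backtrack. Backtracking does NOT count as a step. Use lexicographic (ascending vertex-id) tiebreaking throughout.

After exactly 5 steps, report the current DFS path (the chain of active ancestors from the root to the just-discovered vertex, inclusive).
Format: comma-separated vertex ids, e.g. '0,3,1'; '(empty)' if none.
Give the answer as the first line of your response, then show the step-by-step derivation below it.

0,3,2,1,4

step 1: discover 0; path=0; order=0
step 2: discover 3; path=0>3; order=0,3
step 3: discover 2; path=0>3>2; order=0,3,2
step 4: discover 1; path=0>3>2>1; order=0,3,2,1
step 5: discover 4; path=0>3>2>1>4; order=0,3,2,1,4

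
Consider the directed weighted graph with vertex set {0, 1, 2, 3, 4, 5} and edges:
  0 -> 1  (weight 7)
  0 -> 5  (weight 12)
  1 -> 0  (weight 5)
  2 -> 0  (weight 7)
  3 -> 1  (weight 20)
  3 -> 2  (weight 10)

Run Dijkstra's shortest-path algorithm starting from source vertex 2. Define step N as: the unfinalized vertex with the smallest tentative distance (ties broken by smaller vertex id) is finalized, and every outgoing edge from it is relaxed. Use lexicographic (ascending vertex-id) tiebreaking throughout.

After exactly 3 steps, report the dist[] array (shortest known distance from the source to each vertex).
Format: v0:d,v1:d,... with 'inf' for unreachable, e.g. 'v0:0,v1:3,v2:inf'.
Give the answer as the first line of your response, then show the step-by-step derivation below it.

v0:7,v1:14,v2:0,v3:inf,v4:inf,v5:19

step 1: dist = v0:7,v1:inf,v2:0,v3:inf,v4:inf,v5:inf
step 2: dist = v0:7,v1:14,v2:0,v3:inf,v4:inf,v5:19
step 3: dist = v0:7,v1:14,v2:0,v3:inf,v4:inf,v5:19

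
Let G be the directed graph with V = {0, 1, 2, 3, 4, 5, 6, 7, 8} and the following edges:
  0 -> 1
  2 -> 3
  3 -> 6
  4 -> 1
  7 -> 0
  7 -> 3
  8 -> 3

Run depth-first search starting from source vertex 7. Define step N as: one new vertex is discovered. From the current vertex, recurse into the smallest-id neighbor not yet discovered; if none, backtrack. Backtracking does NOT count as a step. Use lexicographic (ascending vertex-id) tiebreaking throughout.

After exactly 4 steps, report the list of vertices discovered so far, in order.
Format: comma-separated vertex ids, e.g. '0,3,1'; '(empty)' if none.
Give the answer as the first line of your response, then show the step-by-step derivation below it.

7,0,1,3

step 1: discover 7; path=7; order=7
step 2: discover 0; path=7>0; order=7,0
step 3: discover 1; path=7>0>1; order=7,0,1
step 4: discover 3; path=7>3; order=7,0,1,3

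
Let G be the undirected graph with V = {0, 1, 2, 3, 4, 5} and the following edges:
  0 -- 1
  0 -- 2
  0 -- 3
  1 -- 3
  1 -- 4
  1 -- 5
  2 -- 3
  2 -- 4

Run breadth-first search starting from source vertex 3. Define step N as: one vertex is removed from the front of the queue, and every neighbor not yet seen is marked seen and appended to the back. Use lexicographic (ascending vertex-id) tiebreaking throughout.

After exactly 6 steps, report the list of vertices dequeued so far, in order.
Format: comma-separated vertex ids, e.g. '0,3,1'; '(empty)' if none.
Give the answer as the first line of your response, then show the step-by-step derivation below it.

3,0,1,2,4,5

step 1: dequeue 3; queue=[0,1,2]; order=3
step 2: dequeue 0; queue=[1,2]; order=3,0
step 3: dequeue 1; queue=[2,4,5]; order=3,0,1
step 4: dequeue 2; queue=[4,5]; order=3,0,1,2
step 5: dequeue 4; queue=[5]; order=3,0,1,2,4
step 6: dequeue 5; queue=[(empty)]; order=3,0,1,2,4,5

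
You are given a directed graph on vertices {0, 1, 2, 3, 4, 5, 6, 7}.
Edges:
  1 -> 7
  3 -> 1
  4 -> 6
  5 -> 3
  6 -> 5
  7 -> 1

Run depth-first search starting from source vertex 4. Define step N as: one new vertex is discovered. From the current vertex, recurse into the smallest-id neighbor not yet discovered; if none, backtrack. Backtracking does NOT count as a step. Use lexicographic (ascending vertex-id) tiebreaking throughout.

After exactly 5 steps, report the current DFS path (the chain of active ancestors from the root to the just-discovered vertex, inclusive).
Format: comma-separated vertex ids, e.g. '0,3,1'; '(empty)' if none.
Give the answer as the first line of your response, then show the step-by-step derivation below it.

4,6,5,3,1

step 1: discover 4; path=4; order=4
step 2: discover 6; path=4>6; order=4,6
step 3: discover 5; path=4>6>5; order=4,6,5
step 4: discover 3; path=4>6>5>3; order=4,6,5,3
step 5: discover 1; path=4>6>5>3>1; order=4,6,5,3,1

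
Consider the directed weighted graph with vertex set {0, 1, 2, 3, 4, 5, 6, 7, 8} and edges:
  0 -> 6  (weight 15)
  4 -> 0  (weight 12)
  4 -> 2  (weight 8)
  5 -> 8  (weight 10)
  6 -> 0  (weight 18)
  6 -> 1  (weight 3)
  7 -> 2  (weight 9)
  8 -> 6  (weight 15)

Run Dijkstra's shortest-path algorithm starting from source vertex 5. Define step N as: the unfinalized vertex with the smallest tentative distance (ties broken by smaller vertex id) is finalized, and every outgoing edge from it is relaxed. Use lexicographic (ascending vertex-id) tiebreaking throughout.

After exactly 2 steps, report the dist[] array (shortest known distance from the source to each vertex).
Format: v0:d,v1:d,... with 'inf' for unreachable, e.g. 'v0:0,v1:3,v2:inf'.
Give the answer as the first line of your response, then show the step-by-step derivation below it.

v0:inf,v1:inf,v2:inf,v3:inf,v4:inf,v5:0,v6:25,v7:inf,v8:10

step 1: dist = v0:inf,v1:inf,v2:inf,v3:inf,v4:inf,v5:0,v6:inf,v7:inf,v8:10
step 2: dist = v0:inf,v1:inf,v2:inf,v3:inf,v4:inf,v5:0,v6:25,v7:inf,v8:10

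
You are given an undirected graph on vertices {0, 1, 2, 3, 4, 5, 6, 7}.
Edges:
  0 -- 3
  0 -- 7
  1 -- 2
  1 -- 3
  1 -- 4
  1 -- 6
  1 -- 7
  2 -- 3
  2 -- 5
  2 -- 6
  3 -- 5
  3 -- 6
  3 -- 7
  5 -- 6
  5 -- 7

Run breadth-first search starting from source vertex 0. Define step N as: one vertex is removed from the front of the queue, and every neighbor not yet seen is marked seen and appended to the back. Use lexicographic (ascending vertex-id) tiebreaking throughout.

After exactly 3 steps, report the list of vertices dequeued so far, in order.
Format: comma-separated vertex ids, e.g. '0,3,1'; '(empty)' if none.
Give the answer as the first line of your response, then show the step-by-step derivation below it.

0,3,7

step 1: dequeue 0; queue=[3,7]; order=0
step 2: dequeue 3; queue=[7,1,2,5,6]; order=0,3
step 3: dequeue 7; queue=[1,2,5,6]; order=0,3,7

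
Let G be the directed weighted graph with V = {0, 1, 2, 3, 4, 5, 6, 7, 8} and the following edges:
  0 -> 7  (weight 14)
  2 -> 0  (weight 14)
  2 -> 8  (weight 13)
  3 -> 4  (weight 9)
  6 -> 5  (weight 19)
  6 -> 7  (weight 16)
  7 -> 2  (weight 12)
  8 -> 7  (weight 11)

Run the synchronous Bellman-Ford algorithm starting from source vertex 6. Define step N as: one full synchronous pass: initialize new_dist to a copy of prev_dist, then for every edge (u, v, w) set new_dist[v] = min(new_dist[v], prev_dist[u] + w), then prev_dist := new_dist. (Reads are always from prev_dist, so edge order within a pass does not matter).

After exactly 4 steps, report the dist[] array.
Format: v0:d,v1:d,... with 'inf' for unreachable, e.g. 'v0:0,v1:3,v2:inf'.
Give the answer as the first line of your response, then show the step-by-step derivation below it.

v0:42,v1:inf,v2:28,v3:inf,v4:inf,v5:19,v6:0,v7:16,v8:41

step 1: dist = v0:inf,v1:inf,v2:inf,v3:inf,v4:inf,v5:19,v6:0,v7:16,v8:inf
step 2: dist = v0:inf,v1:inf,v2:28,v3:inf,v4:inf,v5:19,v6:0,v7:16,v8:inf
step 3: dist = v0:42,v1:inf,v2:28,v3:inf,v4:inf,v5:19,v6:0,v7:16,v8:41
step 4: dist = v0:42,v1:inf,v2:28,v3:inf,v4:inf,v5:19,v6:0,v7:16,v8:41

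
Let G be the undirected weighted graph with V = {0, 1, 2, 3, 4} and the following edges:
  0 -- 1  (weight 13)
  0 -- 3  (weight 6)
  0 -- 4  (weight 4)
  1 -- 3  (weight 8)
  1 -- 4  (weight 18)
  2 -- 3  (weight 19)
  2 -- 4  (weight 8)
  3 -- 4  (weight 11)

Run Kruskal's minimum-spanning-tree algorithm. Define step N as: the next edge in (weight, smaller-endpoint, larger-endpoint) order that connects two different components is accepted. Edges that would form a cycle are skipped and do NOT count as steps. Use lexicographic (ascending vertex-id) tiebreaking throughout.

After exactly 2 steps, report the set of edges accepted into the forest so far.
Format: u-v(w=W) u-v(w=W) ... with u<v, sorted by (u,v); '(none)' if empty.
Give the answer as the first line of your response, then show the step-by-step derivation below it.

0-3(w=6) 0-4(w=4)

step 1: add edge 0-4 (w=4); MST = {0-4(w=4)}
step 2: add edge 0-3 (w=6); MST = {0-3(w=6) 0-4(w=4)}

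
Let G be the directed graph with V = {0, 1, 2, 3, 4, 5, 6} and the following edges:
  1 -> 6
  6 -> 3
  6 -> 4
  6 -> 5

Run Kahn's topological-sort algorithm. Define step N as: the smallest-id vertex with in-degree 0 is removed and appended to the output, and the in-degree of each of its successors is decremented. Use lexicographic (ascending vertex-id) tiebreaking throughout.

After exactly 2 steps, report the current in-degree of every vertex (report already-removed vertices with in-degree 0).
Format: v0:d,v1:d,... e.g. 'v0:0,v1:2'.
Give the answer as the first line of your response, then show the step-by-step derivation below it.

v0:0,v1:0,v2:0,v3:1,v4:1,v5:1,v6:0

step 1: output 0; order=[0]; indeg=(0,0,0,1,1,1,1)
step 2: output 1; order=[0,1]; indeg=(0,0,0,1,1,1,0)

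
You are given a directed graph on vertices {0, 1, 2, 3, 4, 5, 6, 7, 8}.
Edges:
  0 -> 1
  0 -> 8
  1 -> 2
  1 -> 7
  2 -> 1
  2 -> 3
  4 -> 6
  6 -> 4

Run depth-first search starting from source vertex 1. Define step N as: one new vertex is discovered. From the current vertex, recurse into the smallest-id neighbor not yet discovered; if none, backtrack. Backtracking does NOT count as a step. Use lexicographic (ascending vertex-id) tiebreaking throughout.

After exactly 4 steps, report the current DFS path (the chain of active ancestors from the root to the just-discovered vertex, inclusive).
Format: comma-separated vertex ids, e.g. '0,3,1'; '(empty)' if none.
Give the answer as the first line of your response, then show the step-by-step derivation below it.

1,7

step 1: discover 1; path=1; order=1
step 2: discover 2; path=1>2; order=1,2
step 3: discover 3; path=1>2>3; order=1,2,3
step 4: discover 7; path=1>7; order=1,2,3,7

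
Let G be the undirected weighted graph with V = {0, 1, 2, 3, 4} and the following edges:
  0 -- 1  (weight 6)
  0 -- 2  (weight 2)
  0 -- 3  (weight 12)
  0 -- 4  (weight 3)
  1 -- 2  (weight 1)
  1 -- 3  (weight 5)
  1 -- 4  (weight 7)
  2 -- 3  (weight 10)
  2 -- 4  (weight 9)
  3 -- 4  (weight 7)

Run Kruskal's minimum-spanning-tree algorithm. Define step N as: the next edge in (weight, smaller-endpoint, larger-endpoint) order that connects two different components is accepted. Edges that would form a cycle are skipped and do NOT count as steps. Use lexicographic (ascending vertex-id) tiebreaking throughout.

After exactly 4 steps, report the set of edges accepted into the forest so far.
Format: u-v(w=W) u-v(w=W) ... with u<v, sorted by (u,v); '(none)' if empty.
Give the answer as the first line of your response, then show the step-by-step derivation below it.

0-2(w=2) 0-4(w=3) 1-2(w=1) 1-3(w=5)

step 1: add edge 1-2 (w=1); MST = {1-2(w=1)}
step 2: add edge 0-2 (w=2); MST = {0-2(w=2) 1-2(w=1)}
step 3: add edge 0-4 (w=3); MST = {0-2(w=2) 0-4(w=3) 1-2(w=1)}
step 4: add edge 1-3 (w=5); MST = {0-2(w=2) 0-4(w=3) 1-2(w=1) 1-3(w=5)}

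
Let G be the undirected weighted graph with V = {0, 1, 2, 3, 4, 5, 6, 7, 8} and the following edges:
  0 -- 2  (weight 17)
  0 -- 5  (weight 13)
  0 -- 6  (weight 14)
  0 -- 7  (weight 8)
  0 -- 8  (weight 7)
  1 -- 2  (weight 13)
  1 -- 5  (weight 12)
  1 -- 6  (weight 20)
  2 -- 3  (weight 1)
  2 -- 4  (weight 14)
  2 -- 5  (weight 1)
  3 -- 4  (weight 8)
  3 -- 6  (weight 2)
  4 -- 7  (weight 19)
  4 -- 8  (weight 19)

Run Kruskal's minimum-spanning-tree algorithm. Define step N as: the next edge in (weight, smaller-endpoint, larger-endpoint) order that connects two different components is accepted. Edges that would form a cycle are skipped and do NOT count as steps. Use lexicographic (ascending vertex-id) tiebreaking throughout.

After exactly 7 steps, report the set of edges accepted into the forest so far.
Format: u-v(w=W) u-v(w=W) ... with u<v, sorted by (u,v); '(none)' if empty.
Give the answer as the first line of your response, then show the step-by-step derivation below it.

0-7(w=8) 0-8(w=7) 1-5(w=12) 2-3(w=1) 2-5(w=1) 3-4(w=8) 3-6(w=2)

step 1: add edge 2-3 (w=1); MST = {2-3(w=1)}
step 2: add edge 2-5 (w=1); MST = {2-3(w=1) 2-5(w=1)}
step 3: add edge 3-6 (w=2); MST = {2-3(w=1) 2-5(w=1) 3-6(w=2)}
step 4: add edge 0-8 (w=7); MST = {0-8(w=7) 2-3(w=1) 2-5(w=1) 3-6(w=2)}
step 5: add edge 0-7 (w=8); MST = {0-7(w=8) 0-8(w=7) 2-3(w=1) 2-5(w=1) 3-6(w=2)}
step 6: add edge 3-4 (w=8); MST = {0-7(w=8) 0-8(w=7) 2-3(w=1) 2-5(w=1) 3-4(w=8) 3-6(w=2)}
step 7: add edge 1-5 (w=12); MST = {0-7(w=8) 0-8(w=7) 1-5(w=12) 2-3(w=1) 2-5(w=1) 3-4(w=8) 3-6(w=2)}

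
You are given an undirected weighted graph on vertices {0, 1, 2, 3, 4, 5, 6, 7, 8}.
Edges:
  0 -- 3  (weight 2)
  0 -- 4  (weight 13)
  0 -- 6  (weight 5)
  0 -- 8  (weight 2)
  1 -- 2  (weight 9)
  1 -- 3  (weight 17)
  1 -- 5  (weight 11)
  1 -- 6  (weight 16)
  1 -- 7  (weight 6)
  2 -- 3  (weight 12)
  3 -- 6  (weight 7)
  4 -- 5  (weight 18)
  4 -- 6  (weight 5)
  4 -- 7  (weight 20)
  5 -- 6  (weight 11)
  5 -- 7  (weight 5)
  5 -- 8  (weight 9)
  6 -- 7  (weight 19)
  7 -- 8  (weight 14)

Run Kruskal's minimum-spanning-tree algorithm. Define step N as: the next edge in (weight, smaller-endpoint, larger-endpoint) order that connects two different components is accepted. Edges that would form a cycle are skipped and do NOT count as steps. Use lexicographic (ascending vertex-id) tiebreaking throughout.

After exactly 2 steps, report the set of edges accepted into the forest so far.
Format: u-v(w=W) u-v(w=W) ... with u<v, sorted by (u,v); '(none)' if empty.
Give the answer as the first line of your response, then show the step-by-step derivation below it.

0-3(w=2) 0-8(w=2)

step 1: add edge 0-3 (w=2); MST = {0-3(w=2)}
step 2: add edge 0-8 (w=2); MST = {0-3(w=2) 0-8(w=2)}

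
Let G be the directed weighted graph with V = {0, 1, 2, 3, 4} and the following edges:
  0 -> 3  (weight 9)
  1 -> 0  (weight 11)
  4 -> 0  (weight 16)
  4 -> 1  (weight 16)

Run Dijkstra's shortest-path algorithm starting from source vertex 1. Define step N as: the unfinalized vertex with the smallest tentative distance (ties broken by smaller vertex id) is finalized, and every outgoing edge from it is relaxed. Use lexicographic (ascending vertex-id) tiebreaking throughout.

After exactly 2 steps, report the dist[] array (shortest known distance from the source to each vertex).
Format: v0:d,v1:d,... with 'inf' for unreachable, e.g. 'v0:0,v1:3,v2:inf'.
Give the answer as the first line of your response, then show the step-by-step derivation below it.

v0:11,v1:0,v2:inf,v3:20,v4:inf

step 1: dist = v0:11,v1:0,v2:inf,v3:inf,v4:inf
step 2: dist = v0:11,v1:0,v2:inf,v3:20,v4:inf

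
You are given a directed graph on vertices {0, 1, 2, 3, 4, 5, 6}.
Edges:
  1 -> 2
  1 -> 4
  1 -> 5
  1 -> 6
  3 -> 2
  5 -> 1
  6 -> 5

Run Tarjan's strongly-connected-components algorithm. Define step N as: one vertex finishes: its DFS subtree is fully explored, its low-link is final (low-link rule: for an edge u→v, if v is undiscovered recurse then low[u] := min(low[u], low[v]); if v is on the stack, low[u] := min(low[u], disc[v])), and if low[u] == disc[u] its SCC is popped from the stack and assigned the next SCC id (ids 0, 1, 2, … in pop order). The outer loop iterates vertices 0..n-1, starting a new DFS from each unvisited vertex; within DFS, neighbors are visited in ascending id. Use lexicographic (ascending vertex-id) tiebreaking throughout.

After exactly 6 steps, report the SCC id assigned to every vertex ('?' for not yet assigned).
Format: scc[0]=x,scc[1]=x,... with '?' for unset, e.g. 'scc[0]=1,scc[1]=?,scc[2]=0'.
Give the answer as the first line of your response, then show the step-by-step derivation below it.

scc[0]=0,scc[1]=3,scc[2]=1,scc[3]=?,scc[4]=2,scc[5]=3,scc[6]=3

step 1: low=(low[0]=0,low[1]=?,low[2]=?,low[3]=?,low[4]=?,low[5]=?,low[6]=?); scc=(scc[0]=0,scc[1]=?,scc[2]=?,scc[3]=?,scc[4]=?,scc[5]=?,scc[6]=?)
step 2: low=(low[0]=0,low[1]=1,low[2]=2,low[3]=?,low[4]=?,low[5]=?,low[6]=?); scc=(scc[0]=0,scc[1]=?,scc[2]=1,scc[3]=?,scc[4]=?,scc[5]=?,scc[6]=?)
step 3: low=(low[0]=0,low[1]=1,low[2]=2,low[3]=?,low[4]=3,low[5]=?,low[6]=?); scc=(scc[0]=0,scc[1]=?,scc[2]=1,scc[3]=?,scc[4]=2,scc[5]=?,scc[6]=?)
step 4: low=(low[0]=0,low[1]=1,low[2]=2,low[3]=?,low[4]=3,low[5]=1,low[6]=?); scc=(scc[0]=0,scc[1]=?,scc[2]=1,scc[3]=?,scc[4]=2,scc[5]=?,scc[6]=?)
step 5: low=(low[0]=0,low[1]=1,low[2]=2,low[3]=?,low[4]=3,low[5]=1,low[6]=4); scc=(scc[0]=0,scc[1]=?,scc[2]=1,scc[3]=?,scc[4]=2,scc[5]=?,scc[6]=?)
step 6: low=(low[0]=0,low[1]=1,low[2]=2,low[3]=?,low[4]=3,low[5]=1,low[6]=4); scc=(scc[0]=0,scc[1]=3,scc[2]=1,scc[3]=?,scc[4]=2,scc[5]=3,scc[6]=3)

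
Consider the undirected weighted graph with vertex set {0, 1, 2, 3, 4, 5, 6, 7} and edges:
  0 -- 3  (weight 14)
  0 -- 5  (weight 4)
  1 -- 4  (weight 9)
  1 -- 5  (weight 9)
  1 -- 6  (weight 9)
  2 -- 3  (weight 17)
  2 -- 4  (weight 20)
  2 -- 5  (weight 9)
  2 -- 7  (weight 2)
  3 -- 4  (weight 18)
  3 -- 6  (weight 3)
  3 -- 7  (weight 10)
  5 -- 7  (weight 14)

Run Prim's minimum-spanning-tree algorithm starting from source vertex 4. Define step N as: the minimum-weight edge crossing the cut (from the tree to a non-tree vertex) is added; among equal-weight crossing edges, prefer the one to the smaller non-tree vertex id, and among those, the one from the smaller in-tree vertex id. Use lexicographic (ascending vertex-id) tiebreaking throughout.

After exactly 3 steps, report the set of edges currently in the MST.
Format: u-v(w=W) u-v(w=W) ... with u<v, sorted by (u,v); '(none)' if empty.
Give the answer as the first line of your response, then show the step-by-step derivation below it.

0-5(w=4) 1-4(w=9) 1-5(w=9)

step 1: add edge 1-4 (w=9); MST = {1-4(w=9)}
step 2: add edge 1-5 (w=9); MST = {1-4(w=9) 1-5(w=9)}
step 3: add edge 0-5 (w=4); MST = {0-5(w=4) 1-4(w=9) 1-5(w=9)}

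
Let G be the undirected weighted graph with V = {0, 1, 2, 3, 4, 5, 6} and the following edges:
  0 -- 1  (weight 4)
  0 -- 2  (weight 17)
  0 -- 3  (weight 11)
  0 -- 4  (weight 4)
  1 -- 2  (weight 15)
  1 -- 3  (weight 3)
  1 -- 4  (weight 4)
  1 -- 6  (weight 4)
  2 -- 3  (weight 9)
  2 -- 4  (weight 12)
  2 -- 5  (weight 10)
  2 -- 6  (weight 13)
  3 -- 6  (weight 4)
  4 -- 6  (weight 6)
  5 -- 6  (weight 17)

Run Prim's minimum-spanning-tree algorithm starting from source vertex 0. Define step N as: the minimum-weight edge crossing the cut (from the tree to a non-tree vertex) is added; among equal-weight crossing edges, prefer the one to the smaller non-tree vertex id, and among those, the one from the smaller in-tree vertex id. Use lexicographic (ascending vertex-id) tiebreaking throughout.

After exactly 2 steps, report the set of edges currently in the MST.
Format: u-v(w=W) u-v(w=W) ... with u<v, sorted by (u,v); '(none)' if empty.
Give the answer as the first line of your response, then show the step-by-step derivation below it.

0-1(w=4) 1-3(w=3)

step 1: add edge 0-1 (w=4); MST = {0-1(w=4)}
step 2: add edge 1-3 (w=3); MST = {0-1(w=4) 1-3(w=3)}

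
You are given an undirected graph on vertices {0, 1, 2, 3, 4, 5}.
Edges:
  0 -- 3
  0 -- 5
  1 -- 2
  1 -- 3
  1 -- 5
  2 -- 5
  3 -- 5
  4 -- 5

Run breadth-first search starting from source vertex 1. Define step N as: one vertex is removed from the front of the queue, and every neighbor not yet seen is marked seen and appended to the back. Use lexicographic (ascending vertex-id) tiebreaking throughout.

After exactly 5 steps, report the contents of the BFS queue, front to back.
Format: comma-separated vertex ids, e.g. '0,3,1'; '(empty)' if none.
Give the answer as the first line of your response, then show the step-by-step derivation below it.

4

step 1: dequeue 1; queue=[2,3,5]; order=1
step 2: dequeue 2; queue=[3,5]; order=1,2
step 3: dequeue 3; queue=[5,0]; order=1,2,3
step 4: dequeue 5; queue=[0,4]; order=1,2,3,5
step 5: dequeue 0; queue=[4]; order=1,2,3,5,0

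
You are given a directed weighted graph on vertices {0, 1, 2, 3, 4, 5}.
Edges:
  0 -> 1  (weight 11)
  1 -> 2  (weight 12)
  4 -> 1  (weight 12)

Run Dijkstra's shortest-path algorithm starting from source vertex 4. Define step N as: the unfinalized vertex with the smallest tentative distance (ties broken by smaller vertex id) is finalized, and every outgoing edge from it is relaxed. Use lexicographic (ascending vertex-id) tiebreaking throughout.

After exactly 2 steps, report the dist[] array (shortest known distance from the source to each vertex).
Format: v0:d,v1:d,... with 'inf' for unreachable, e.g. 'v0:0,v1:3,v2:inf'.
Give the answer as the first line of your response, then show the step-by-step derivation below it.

v0:inf,v1:12,v2:24,v3:inf,v4:0,v5:inf

step 1: dist = v0:inf,v1:12,v2:inf,v3:inf,v4:0,v5:inf
step 2: dist = v0:inf,v1:12,v2:24,v3:inf,v4:0,v5:inf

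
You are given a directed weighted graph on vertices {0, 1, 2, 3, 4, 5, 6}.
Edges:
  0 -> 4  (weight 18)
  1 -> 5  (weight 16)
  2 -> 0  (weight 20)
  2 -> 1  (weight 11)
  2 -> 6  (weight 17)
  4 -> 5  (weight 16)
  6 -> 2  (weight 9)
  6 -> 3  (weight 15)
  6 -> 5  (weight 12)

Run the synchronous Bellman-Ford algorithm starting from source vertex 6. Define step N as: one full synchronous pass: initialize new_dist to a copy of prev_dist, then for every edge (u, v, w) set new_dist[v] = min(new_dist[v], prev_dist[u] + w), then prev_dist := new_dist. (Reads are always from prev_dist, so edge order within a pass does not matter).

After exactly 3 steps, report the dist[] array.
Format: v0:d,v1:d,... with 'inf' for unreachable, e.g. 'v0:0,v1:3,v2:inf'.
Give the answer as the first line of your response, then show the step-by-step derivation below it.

v0:29,v1:20,v2:9,v3:15,v4:47,v5:12,v6:0

step 1: dist = v0:inf,v1:inf,v2:9,v3:15,v4:inf,v5:12,v6:0
step 2: dist = v0:29,v1:20,v2:9,v3:15,v4:inf,v5:12,v6:0
step 3: dist = v0:29,v1:20,v2:9,v3:15,v4:47,v5:12,v6:0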